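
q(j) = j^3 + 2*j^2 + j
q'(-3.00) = 16.00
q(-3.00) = -12.00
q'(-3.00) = 16.00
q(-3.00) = -12.00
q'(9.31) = 298.27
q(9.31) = 989.62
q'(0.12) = 1.52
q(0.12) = 0.15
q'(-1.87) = 4.01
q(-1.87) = -1.42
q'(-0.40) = -0.12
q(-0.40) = -0.14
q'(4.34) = 74.87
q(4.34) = 123.76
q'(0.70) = 5.27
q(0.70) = 2.02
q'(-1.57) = 2.11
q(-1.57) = -0.51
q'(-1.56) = 2.06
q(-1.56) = -0.49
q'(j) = 3*j^2 + 4*j + 1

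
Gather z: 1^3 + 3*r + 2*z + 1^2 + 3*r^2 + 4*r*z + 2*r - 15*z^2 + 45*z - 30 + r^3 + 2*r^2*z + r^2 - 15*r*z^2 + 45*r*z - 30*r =r^3 + 4*r^2 - 25*r + z^2*(-15*r - 15) + z*(2*r^2 + 49*r + 47) - 28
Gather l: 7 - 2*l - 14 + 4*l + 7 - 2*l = 0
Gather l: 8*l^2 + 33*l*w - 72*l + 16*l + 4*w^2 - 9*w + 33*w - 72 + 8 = 8*l^2 + l*(33*w - 56) + 4*w^2 + 24*w - 64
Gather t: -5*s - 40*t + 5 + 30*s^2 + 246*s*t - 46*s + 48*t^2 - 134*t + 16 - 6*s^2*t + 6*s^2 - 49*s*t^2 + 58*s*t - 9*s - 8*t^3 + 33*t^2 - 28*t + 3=36*s^2 - 60*s - 8*t^3 + t^2*(81 - 49*s) + t*(-6*s^2 + 304*s - 202) + 24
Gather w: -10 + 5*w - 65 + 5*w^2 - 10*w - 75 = 5*w^2 - 5*w - 150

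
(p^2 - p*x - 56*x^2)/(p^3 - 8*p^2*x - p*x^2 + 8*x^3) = (-p - 7*x)/(-p^2 + x^2)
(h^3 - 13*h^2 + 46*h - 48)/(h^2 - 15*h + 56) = (h^2 - 5*h + 6)/(h - 7)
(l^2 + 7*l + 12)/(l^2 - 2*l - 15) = (l + 4)/(l - 5)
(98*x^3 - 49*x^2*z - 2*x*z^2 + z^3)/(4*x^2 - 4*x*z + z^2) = (49*x^2 - z^2)/(2*x - z)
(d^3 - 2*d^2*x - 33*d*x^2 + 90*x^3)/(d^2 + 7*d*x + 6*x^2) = (d^2 - 8*d*x + 15*x^2)/(d + x)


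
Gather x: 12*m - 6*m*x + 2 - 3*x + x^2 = 12*m + x^2 + x*(-6*m - 3) + 2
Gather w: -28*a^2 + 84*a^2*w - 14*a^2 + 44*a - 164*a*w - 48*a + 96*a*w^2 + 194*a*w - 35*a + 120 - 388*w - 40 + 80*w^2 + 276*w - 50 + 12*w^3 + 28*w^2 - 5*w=-42*a^2 - 39*a + 12*w^3 + w^2*(96*a + 108) + w*(84*a^2 + 30*a - 117) + 30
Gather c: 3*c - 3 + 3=3*c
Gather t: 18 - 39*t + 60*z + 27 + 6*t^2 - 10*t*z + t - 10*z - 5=6*t^2 + t*(-10*z - 38) + 50*z + 40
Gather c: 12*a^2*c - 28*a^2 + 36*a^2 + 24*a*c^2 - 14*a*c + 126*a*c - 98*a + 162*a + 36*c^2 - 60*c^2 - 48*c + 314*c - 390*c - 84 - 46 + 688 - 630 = 8*a^2 + 64*a + c^2*(24*a - 24) + c*(12*a^2 + 112*a - 124) - 72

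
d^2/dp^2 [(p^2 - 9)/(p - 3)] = 0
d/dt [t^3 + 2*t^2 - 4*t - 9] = 3*t^2 + 4*t - 4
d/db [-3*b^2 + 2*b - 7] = 2 - 6*b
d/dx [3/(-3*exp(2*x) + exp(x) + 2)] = (18*exp(x) - 3)*exp(x)/(-3*exp(2*x) + exp(x) + 2)^2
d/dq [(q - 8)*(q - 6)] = 2*q - 14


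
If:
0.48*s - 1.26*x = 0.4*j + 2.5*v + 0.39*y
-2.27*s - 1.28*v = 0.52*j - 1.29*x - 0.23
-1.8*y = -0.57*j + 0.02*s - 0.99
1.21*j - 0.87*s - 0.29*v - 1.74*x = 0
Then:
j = 3.19765654073942*y - 1.75510170899046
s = 1.1332114110734*y - 0.520398706228159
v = 0.725864777838466 - 1.40305967851699*y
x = 1.8908952835809*y - 1.08127987300754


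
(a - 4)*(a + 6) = a^2 + 2*a - 24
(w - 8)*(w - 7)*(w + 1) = w^3 - 14*w^2 + 41*w + 56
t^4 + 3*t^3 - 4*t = t*(t - 1)*(t + 2)^2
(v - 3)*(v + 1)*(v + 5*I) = v^3 - 2*v^2 + 5*I*v^2 - 3*v - 10*I*v - 15*I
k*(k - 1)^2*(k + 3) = k^4 + k^3 - 5*k^2 + 3*k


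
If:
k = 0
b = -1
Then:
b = -1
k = 0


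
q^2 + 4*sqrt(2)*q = q*(q + 4*sqrt(2))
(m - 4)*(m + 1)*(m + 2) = m^3 - m^2 - 10*m - 8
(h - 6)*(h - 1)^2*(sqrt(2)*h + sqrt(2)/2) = sqrt(2)*h^4 - 15*sqrt(2)*h^3/2 + 9*sqrt(2)*h^2 + sqrt(2)*h/2 - 3*sqrt(2)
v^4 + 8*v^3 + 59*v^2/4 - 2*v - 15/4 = (v - 1/2)*(v + 1/2)*(v + 3)*(v + 5)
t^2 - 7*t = t*(t - 7)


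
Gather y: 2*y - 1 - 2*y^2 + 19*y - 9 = -2*y^2 + 21*y - 10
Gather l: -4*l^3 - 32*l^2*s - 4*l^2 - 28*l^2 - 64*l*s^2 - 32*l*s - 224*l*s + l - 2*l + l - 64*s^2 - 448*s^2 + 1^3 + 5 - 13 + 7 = -4*l^3 + l^2*(-32*s - 32) + l*(-64*s^2 - 256*s) - 512*s^2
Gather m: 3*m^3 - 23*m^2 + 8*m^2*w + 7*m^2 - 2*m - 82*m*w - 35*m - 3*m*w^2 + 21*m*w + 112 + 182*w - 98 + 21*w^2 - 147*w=3*m^3 + m^2*(8*w - 16) + m*(-3*w^2 - 61*w - 37) + 21*w^2 + 35*w + 14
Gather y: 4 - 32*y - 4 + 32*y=0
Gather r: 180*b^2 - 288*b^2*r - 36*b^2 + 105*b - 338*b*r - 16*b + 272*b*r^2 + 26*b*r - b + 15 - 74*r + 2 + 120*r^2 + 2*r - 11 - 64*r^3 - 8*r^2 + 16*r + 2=144*b^2 + 88*b - 64*r^3 + r^2*(272*b + 112) + r*(-288*b^2 - 312*b - 56) + 8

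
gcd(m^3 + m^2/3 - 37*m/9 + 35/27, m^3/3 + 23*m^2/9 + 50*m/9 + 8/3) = 1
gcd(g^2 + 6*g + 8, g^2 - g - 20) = g + 4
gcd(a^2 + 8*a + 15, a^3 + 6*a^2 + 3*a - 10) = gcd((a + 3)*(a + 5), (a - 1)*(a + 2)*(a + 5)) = a + 5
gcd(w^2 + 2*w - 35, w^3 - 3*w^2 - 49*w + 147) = w + 7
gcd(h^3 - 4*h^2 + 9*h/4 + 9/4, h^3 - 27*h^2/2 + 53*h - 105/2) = h - 3/2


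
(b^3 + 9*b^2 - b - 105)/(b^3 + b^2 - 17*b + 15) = (b + 7)/(b - 1)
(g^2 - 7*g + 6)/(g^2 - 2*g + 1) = (g - 6)/(g - 1)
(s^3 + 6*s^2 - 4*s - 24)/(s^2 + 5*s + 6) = (s^2 + 4*s - 12)/(s + 3)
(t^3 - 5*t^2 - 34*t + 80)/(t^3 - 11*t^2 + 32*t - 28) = (t^2 - 3*t - 40)/(t^2 - 9*t + 14)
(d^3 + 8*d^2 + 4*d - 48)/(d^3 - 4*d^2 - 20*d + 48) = (d + 6)/(d - 6)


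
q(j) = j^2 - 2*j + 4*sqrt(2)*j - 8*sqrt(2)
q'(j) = 2*j - 2 + 4*sqrt(2)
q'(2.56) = 8.78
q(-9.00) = 36.77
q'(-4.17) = -4.68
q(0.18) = -10.62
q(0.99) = -6.71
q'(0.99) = 5.64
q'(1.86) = 7.38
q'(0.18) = 4.02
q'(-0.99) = 1.68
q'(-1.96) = -0.26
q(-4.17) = -9.17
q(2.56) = 4.60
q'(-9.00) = -14.34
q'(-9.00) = -14.34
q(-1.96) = -14.64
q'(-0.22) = 3.22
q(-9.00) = 36.77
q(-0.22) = -12.07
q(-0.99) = -13.95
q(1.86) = -1.05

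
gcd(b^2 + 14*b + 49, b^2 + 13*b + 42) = b + 7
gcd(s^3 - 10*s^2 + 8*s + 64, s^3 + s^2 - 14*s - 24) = s^2 - 2*s - 8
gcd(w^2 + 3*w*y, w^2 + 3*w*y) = w^2 + 3*w*y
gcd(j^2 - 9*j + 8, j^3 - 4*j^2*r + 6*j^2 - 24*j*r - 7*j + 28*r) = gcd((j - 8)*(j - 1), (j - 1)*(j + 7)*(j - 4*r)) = j - 1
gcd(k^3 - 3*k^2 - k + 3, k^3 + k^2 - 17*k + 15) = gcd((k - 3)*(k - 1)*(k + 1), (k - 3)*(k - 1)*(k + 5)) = k^2 - 4*k + 3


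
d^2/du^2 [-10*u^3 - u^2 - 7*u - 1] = -60*u - 2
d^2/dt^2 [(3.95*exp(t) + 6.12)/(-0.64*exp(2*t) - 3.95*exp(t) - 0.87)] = (-1.61792*exp(4*t) - 0.0414080000000041*exp(3*t) - 33.2179200000001*exp(2*t) - 68.282661*exp(t) + 18.041625)*exp(t)/(0.262144*exp(6*t) + 4.85376*exp(5*t) + 31.025856*exp(4*t) + 74.826035*exp(3*t) + 42.175773*exp(2*t) + 8.969265*exp(t) + 0.658503)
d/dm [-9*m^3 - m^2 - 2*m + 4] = -27*m^2 - 2*m - 2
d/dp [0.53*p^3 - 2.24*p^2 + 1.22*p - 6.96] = 1.59*p^2 - 4.48*p + 1.22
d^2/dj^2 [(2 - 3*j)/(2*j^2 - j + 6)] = 2*(-(3*j - 2)*(4*j - 1)^2 + (18*j - 7)*(2*j^2 - j + 6))/(2*j^2 - j + 6)^3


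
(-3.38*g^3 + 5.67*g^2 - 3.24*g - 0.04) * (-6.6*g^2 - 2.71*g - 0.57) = 22.308*g^5 - 28.2622*g^4 + 7.9449*g^3 + 5.8125*g^2 + 1.9552*g + 0.0228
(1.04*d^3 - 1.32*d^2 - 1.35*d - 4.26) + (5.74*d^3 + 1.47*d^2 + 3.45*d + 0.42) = 6.78*d^3 + 0.15*d^2 + 2.1*d - 3.84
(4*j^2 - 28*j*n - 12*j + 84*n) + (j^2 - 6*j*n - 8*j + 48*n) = 5*j^2 - 34*j*n - 20*j + 132*n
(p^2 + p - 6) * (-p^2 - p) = -p^4 - 2*p^3 + 5*p^2 + 6*p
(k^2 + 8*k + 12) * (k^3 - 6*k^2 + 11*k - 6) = k^5 + 2*k^4 - 25*k^3 + 10*k^2 + 84*k - 72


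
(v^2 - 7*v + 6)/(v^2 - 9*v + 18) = (v - 1)/(v - 3)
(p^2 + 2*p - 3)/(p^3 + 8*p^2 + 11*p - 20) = (p + 3)/(p^2 + 9*p + 20)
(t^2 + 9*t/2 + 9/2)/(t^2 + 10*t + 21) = (t + 3/2)/(t + 7)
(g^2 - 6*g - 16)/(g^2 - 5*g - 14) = (g - 8)/(g - 7)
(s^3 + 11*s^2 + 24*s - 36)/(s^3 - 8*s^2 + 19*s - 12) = (s^2 + 12*s + 36)/(s^2 - 7*s + 12)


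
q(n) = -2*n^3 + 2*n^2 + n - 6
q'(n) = -6*n^2 + 4*n + 1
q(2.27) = -16.82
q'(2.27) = -20.84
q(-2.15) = 20.97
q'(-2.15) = -35.34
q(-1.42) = 2.34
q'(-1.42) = -16.78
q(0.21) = -5.72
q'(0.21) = 1.58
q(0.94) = -4.95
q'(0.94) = -0.54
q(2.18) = -15.04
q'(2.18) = -18.79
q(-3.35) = 88.29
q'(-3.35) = -79.74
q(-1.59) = 5.51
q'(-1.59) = -20.53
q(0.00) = -6.00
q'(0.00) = 1.00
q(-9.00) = 1605.00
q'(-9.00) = -521.00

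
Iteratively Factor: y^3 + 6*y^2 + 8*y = (y + 2)*(y^2 + 4*y) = y*(y + 2)*(y + 4)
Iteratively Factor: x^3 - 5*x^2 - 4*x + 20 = (x - 2)*(x^2 - 3*x - 10) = (x - 5)*(x - 2)*(x + 2)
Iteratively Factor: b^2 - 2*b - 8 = (b - 4)*(b + 2)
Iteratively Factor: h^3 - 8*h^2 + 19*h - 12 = (h - 4)*(h^2 - 4*h + 3) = (h - 4)*(h - 1)*(h - 3)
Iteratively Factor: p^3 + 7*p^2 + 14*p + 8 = (p + 2)*(p^2 + 5*p + 4) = (p + 1)*(p + 2)*(p + 4)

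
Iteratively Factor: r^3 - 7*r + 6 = (r - 1)*(r^2 + r - 6) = (r - 1)*(r + 3)*(r - 2)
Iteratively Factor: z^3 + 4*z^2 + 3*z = (z + 3)*(z^2 + z) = (z + 1)*(z + 3)*(z)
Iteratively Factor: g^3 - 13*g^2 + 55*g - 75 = (g - 5)*(g^2 - 8*g + 15) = (g - 5)*(g - 3)*(g - 5)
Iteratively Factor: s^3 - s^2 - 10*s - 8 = (s - 4)*(s^2 + 3*s + 2) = (s - 4)*(s + 1)*(s + 2)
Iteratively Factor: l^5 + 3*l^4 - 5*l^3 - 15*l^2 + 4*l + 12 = (l - 1)*(l^4 + 4*l^3 - l^2 - 16*l - 12) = (l - 1)*(l + 3)*(l^3 + l^2 - 4*l - 4) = (l - 2)*(l - 1)*(l + 3)*(l^2 + 3*l + 2) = (l - 2)*(l - 1)*(l + 2)*(l + 3)*(l + 1)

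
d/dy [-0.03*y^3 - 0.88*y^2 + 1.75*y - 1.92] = -0.09*y^2 - 1.76*y + 1.75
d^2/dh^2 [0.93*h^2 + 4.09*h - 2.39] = 1.86000000000000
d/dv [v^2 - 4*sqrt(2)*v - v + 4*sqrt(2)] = 2*v - 4*sqrt(2) - 1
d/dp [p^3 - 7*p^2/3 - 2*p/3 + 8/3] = 3*p^2 - 14*p/3 - 2/3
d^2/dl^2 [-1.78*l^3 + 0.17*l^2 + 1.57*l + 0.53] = 0.34 - 10.68*l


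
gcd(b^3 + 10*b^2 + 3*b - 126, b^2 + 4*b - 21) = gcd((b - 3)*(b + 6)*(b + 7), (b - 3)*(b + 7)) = b^2 + 4*b - 21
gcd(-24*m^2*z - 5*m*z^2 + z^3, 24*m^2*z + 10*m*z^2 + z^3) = z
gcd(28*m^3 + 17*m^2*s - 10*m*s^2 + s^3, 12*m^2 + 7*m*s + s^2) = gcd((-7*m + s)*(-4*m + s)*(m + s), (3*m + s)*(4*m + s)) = 1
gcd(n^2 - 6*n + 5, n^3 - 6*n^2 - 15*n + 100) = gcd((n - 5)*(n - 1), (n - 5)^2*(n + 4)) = n - 5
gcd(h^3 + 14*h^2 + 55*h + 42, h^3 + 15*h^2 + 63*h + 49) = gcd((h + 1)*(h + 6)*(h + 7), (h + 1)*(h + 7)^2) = h^2 + 8*h + 7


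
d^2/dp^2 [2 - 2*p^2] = -4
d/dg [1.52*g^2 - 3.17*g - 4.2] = 3.04*g - 3.17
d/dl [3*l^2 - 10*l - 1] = 6*l - 10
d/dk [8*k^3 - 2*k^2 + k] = 24*k^2 - 4*k + 1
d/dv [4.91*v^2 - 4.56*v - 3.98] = 9.82*v - 4.56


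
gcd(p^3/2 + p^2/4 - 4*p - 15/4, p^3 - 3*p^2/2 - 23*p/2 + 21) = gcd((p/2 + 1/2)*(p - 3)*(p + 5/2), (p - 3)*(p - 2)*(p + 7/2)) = p - 3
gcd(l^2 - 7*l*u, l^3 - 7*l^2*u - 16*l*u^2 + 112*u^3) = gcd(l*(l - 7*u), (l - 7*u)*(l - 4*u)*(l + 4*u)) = -l + 7*u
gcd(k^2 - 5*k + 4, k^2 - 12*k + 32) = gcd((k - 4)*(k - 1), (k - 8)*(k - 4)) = k - 4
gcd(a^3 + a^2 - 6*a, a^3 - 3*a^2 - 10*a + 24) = a^2 + a - 6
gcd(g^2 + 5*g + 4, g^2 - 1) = g + 1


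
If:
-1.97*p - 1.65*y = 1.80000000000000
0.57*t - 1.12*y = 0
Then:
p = -0.83756345177665*y - 0.913705583756345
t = 1.96491228070175*y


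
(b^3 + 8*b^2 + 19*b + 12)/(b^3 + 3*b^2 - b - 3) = (b + 4)/(b - 1)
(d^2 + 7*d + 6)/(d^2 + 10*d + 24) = (d + 1)/(d + 4)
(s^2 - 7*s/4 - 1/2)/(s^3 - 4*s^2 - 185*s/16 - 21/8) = 4*(s - 2)/(4*s^2 - 17*s - 42)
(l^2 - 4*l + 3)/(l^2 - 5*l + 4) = (l - 3)/(l - 4)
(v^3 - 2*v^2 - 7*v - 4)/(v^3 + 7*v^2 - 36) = (v^3 - 2*v^2 - 7*v - 4)/(v^3 + 7*v^2 - 36)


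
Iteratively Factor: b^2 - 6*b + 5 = (b - 1)*(b - 5)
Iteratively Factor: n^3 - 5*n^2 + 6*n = (n)*(n^2 - 5*n + 6) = n*(n - 3)*(n - 2)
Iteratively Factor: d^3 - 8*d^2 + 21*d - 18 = (d - 3)*(d^2 - 5*d + 6) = (d - 3)*(d - 2)*(d - 3)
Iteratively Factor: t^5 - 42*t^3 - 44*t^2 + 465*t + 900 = (t + 3)*(t^4 - 3*t^3 - 33*t^2 + 55*t + 300) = (t + 3)^2*(t^3 - 6*t^2 - 15*t + 100) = (t + 3)^2*(t + 4)*(t^2 - 10*t + 25) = (t - 5)*(t + 3)^2*(t + 4)*(t - 5)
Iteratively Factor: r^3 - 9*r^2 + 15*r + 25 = (r - 5)*(r^2 - 4*r - 5) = (r - 5)*(r + 1)*(r - 5)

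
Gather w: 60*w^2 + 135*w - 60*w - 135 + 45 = 60*w^2 + 75*w - 90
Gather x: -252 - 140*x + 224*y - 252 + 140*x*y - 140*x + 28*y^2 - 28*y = x*(140*y - 280) + 28*y^2 + 196*y - 504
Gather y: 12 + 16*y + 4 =16*y + 16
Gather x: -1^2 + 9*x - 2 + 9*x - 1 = 18*x - 4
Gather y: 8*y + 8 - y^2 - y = -y^2 + 7*y + 8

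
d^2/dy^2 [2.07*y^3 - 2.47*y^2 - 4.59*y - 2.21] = 12.42*y - 4.94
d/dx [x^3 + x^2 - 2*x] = 3*x^2 + 2*x - 2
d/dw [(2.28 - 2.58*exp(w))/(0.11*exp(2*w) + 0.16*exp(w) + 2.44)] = (0.2838*exp(2*w) - 0.5016*exp(w) - 6.66)*exp(w)/(0.0121*exp(4*w) + 0.0352*exp(3*w) + 0.5624*exp(2*w) + 0.7808*exp(w) + 5.9536)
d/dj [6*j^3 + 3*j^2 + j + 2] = 18*j^2 + 6*j + 1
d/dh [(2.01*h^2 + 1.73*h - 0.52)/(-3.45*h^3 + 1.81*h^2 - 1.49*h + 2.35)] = (6.9345*h^4 + 11.937*h^3 - 11.5082*h^2 + 11.3294*h + 3.2907)/(11.9025*h^6 - 12.489*h^5 + 13.5571*h^4 - 21.6088*h^3 + 10.7271*h^2 - 7.003*h + 5.5225)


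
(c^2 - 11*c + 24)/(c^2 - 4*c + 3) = (c - 8)/(c - 1)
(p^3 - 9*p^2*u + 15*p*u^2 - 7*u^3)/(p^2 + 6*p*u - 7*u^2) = (p^2 - 8*p*u + 7*u^2)/(p + 7*u)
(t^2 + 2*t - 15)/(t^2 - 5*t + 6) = (t + 5)/(t - 2)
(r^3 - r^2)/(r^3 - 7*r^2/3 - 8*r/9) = 9*r*(1 - r)/(-9*r^2 + 21*r + 8)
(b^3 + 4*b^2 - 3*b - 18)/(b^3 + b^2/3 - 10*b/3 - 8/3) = 3*(b^2 + 6*b + 9)/(3*b^2 + 7*b + 4)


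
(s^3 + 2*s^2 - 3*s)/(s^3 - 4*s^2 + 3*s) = (s + 3)/(s - 3)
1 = 1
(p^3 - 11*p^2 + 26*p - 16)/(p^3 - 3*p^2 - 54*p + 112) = (p - 1)/(p + 7)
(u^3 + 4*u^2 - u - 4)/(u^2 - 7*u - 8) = (u^2 + 3*u - 4)/(u - 8)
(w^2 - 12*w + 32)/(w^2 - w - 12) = (w - 8)/(w + 3)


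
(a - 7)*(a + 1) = a^2 - 6*a - 7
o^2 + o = o*(o + 1)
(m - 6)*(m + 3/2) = m^2 - 9*m/2 - 9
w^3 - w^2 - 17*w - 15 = (w - 5)*(w + 1)*(w + 3)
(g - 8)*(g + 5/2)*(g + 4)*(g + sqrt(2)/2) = g^4 - 3*g^3/2 + sqrt(2)*g^3/2 - 42*g^2 - 3*sqrt(2)*g^2/4 - 80*g - 21*sqrt(2)*g - 40*sqrt(2)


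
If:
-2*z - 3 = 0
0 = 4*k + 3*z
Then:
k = 9/8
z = -3/2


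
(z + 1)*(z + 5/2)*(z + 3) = z^3 + 13*z^2/2 + 13*z + 15/2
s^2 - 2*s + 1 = (s - 1)^2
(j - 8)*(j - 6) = j^2 - 14*j + 48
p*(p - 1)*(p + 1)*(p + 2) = p^4 + 2*p^3 - p^2 - 2*p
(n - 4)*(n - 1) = n^2 - 5*n + 4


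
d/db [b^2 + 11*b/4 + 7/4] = 2*b + 11/4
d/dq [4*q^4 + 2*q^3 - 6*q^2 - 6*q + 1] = 16*q^3 + 6*q^2 - 12*q - 6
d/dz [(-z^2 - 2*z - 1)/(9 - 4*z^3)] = 2*(-6*z^2*(z^2 + 2*z + 1) + (z + 1)*(4*z^3 - 9))/(4*z^3 - 9)^2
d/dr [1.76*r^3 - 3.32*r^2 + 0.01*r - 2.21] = 5.28*r^2 - 6.64*r + 0.01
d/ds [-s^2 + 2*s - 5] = 2 - 2*s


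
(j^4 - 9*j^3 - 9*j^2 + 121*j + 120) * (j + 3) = j^5 - 6*j^4 - 36*j^3 + 94*j^2 + 483*j + 360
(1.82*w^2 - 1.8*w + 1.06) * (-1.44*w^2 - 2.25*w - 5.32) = -2.6208*w^4 - 1.503*w^3 - 7.1588*w^2 + 7.191*w - 5.6392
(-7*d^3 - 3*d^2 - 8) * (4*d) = -28*d^4 - 12*d^3 - 32*d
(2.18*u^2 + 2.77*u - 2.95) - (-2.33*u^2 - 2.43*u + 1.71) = 4.51*u^2 + 5.2*u - 4.66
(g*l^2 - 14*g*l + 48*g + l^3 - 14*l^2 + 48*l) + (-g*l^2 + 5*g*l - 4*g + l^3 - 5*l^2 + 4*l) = -9*g*l + 44*g + 2*l^3 - 19*l^2 + 52*l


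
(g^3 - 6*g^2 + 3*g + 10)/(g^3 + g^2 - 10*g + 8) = (g^2 - 4*g - 5)/(g^2 + 3*g - 4)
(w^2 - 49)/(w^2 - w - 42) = (w + 7)/(w + 6)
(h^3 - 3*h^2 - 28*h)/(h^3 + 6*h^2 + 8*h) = (h - 7)/(h + 2)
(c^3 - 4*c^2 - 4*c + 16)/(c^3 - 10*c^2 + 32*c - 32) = (c + 2)/(c - 4)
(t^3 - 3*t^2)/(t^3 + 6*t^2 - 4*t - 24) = t^2*(t - 3)/(t^3 + 6*t^2 - 4*t - 24)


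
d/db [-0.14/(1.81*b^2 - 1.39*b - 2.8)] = (0.5068*b - 0.1946)/(-1.81*b^2 + 1.39*b + 2.8)^2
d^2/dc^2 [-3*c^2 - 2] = -6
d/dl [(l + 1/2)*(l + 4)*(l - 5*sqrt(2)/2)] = 3*l^2 - 5*sqrt(2)*l + 9*l - 45*sqrt(2)/4 + 2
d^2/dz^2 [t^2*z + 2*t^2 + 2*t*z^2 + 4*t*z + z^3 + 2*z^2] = 4*t + 6*z + 4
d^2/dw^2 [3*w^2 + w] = 6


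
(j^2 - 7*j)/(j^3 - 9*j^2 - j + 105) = j/(j^2 - 2*j - 15)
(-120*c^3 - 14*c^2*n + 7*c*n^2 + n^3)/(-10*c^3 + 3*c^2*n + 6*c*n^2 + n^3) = (24*c^2 - 2*c*n - n^2)/(2*c^2 - c*n - n^2)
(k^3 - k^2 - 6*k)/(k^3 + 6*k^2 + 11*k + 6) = k*(k - 3)/(k^2 + 4*k + 3)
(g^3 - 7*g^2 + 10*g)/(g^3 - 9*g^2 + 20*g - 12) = g*(g - 5)/(g^2 - 7*g + 6)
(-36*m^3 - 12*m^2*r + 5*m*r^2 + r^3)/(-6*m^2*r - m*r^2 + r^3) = (6*m + r)/r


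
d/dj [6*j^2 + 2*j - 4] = 12*j + 2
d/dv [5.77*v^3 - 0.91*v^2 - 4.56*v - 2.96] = 17.31*v^2 - 1.82*v - 4.56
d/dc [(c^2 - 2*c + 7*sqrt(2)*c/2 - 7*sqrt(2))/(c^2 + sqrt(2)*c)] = (-5*sqrt(2)*c^2 + 4*c^2 + 28*sqrt(2)*c + 28)/(2*c^2*(c^2 + 2*sqrt(2)*c + 2))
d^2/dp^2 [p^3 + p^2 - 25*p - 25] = 6*p + 2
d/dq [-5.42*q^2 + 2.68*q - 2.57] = 2.68 - 10.84*q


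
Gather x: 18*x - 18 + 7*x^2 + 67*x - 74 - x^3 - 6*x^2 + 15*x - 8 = -x^3 + x^2 + 100*x - 100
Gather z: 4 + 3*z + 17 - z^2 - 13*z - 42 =-z^2 - 10*z - 21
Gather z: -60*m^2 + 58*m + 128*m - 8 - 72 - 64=-60*m^2 + 186*m - 144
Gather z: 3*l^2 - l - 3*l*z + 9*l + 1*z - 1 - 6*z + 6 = 3*l^2 + 8*l + z*(-3*l - 5) + 5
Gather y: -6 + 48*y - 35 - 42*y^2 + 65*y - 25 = -42*y^2 + 113*y - 66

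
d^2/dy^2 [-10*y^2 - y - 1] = -20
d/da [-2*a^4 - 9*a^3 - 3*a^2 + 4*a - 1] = -8*a^3 - 27*a^2 - 6*a + 4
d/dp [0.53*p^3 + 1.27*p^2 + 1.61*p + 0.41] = 1.59*p^2 + 2.54*p + 1.61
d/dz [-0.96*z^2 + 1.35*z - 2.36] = 1.35 - 1.92*z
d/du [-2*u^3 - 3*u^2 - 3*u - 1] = -6*u^2 - 6*u - 3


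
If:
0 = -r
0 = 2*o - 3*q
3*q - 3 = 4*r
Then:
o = 3/2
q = 1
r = 0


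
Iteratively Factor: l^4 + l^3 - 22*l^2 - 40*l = (l + 2)*(l^3 - l^2 - 20*l) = (l - 5)*(l + 2)*(l^2 + 4*l) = (l - 5)*(l + 2)*(l + 4)*(l)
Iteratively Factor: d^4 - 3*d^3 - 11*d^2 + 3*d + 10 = (d + 2)*(d^3 - 5*d^2 - d + 5) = (d + 1)*(d + 2)*(d^2 - 6*d + 5) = (d - 5)*(d + 1)*(d + 2)*(d - 1)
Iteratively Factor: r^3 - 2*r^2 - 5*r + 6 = (r + 2)*(r^2 - 4*r + 3) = (r - 3)*(r + 2)*(r - 1)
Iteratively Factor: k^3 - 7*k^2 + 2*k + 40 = (k - 4)*(k^2 - 3*k - 10) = (k - 4)*(k + 2)*(k - 5)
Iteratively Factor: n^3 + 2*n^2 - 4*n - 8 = (n + 2)*(n^2 - 4) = (n - 2)*(n + 2)*(n + 2)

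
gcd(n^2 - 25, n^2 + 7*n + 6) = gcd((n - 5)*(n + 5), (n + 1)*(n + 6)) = 1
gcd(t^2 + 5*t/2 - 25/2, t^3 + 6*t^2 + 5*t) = t + 5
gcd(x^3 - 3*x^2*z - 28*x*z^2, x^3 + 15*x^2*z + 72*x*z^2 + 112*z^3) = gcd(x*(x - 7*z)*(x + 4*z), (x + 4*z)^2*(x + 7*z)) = x + 4*z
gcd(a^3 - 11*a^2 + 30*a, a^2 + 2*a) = a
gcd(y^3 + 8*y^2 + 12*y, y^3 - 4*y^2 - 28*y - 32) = y + 2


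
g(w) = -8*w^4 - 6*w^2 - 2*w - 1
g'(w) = -32*w^3 - 12*w - 2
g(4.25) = -2727.91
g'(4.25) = -2509.50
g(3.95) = -2050.02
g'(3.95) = -2021.56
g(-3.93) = -1994.17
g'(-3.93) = 1987.51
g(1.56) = -66.10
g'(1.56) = -142.21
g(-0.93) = -10.31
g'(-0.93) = 34.90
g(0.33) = -2.41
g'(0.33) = -7.11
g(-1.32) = -33.10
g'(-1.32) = 87.44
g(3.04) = -745.79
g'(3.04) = -937.50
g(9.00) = -52993.00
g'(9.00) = -23438.00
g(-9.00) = -52957.00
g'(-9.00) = 23434.00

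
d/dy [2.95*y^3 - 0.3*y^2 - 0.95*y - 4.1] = 8.85*y^2 - 0.6*y - 0.95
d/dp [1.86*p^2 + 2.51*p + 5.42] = 3.72*p + 2.51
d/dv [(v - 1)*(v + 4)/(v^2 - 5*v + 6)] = 2*(-4*v^2 + 10*v - 1)/(v^4 - 10*v^3 + 37*v^2 - 60*v + 36)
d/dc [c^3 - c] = 3*c^2 - 1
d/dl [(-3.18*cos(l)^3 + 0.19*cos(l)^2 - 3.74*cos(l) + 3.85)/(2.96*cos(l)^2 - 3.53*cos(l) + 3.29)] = (9.4128*cos(l)^4 - 22.4508*cos(l)^3 + 20.9869*cos(l)^2 + 21.5418*cos(l) - 1.2859)*sin(l)/(8.7616*cos(l)^4 - 20.8976*cos(l)^3 + 31.9377*cos(l)^2 - 23.2274*cos(l) + 10.8241)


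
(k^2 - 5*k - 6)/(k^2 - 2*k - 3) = (k - 6)/(k - 3)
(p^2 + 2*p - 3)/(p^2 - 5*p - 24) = (p - 1)/(p - 8)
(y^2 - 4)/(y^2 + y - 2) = (y - 2)/(y - 1)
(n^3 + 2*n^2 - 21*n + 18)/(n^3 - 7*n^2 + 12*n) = (n^2 + 5*n - 6)/(n*(n - 4))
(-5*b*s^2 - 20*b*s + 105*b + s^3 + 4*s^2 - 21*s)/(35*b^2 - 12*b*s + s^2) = (s^2 + 4*s - 21)/(-7*b + s)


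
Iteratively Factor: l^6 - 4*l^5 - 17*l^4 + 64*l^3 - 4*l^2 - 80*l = (l - 5)*(l^5 + l^4 - 12*l^3 + 4*l^2 + 16*l) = (l - 5)*(l - 2)*(l^4 + 3*l^3 - 6*l^2 - 8*l) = l*(l - 5)*(l - 2)*(l^3 + 3*l^2 - 6*l - 8) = l*(l - 5)*(l - 2)*(l + 1)*(l^2 + 2*l - 8) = l*(l - 5)*(l - 2)^2*(l + 1)*(l + 4)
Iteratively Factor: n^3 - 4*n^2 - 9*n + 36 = (n + 3)*(n^2 - 7*n + 12) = (n - 3)*(n + 3)*(n - 4)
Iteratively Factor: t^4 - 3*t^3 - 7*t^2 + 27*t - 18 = (t - 1)*(t^3 - 2*t^2 - 9*t + 18) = (t - 1)*(t + 3)*(t^2 - 5*t + 6) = (t - 3)*(t - 1)*(t + 3)*(t - 2)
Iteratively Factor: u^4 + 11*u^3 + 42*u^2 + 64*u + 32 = (u + 1)*(u^3 + 10*u^2 + 32*u + 32) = (u + 1)*(u + 4)*(u^2 + 6*u + 8) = (u + 1)*(u + 2)*(u + 4)*(u + 4)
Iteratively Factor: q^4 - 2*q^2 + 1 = (q - 1)*(q^3 + q^2 - q - 1) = (q - 1)*(q + 1)*(q^2 - 1) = (q - 1)*(q + 1)^2*(q - 1)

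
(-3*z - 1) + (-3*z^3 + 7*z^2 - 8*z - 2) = -3*z^3 + 7*z^2 - 11*z - 3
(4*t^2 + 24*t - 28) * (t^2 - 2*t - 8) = 4*t^4 + 16*t^3 - 108*t^2 - 136*t + 224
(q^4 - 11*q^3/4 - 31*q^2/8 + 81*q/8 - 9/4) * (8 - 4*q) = -4*q^5 + 19*q^4 - 13*q^3/2 - 143*q^2/2 + 90*q - 18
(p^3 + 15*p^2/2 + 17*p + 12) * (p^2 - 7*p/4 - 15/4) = p^5 + 23*p^4/4 + p^3/8 - 367*p^2/8 - 339*p/4 - 45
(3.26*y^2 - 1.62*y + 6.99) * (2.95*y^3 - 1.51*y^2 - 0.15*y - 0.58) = 9.617*y^5 - 9.7016*y^4 + 22.5777*y^3 - 12.2027*y^2 - 0.1089*y - 4.0542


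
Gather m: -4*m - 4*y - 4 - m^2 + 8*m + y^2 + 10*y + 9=-m^2 + 4*m + y^2 + 6*y + 5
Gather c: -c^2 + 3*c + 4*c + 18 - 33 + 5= -c^2 + 7*c - 10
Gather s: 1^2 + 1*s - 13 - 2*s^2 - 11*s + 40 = -2*s^2 - 10*s + 28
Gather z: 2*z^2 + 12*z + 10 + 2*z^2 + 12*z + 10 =4*z^2 + 24*z + 20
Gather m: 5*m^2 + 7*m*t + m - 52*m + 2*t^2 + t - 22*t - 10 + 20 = 5*m^2 + m*(7*t - 51) + 2*t^2 - 21*t + 10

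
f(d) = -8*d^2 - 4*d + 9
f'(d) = -16*d - 4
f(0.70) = 2.28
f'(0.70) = -15.20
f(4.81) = -195.33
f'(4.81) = -80.96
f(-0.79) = 7.17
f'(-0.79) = 8.64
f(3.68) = -114.06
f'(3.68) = -62.88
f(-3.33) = -66.39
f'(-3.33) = 49.28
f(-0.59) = 8.58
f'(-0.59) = 5.44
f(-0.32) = 9.46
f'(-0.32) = 1.12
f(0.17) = 8.09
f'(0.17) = -6.72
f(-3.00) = -51.00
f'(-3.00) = 44.00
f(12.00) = -1191.00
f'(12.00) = -196.00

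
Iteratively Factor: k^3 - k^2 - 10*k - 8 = (k + 1)*(k^2 - 2*k - 8) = (k + 1)*(k + 2)*(k - 4)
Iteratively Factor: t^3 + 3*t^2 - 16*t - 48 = (t - 4)*(t^2 + 7*t + 12) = (t - 4)*(t + 4)*(t + 3)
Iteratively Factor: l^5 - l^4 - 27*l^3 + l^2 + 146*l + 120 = (l - 3)*(l^4 + 2*l^3 - 21*l^2 - 62*l - 40) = (l - 3)*(l + 1)*(l^3 + l^2 - 22*l - 40) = (l - 3)*(l + 1)*(l + 2)*(l^2 - l - 20) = (l - 5)*(l - 3)*(l + 1)*(l + 2)*(l + 4)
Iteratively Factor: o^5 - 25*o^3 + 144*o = (o - 3)*(o^4 + 3*o^3 - 16*o^2 - 48*o) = (o - 4)*(o - 3)*(o^3 + 7*o^2 + 12*o) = o*(o - 4)*(o - 3)*(o^2 + 7*o + 12) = o*(o - 4)*(o - 3)*(o + 3)*(o + 4)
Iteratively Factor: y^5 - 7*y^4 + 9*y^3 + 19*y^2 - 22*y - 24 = (y + 1)*(y^4 - 8*y^3 + 17*y^2 + 2*y - 24) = (y - 3)*(y + 1)*(y^3 - 5*y^2 + 2*y + 8) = (y - 3)*(y - 2)*(y + 1)*(y^2 - 3*y - 4) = (y - 3)*(y - 2)*(y + 1)^2*(y - 4)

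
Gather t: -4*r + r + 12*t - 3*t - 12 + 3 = -3*r + 9*t - 9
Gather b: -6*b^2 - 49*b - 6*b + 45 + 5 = -6*b^2 - 55*b + 50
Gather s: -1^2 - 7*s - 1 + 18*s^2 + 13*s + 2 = 18*s^2 + 6*s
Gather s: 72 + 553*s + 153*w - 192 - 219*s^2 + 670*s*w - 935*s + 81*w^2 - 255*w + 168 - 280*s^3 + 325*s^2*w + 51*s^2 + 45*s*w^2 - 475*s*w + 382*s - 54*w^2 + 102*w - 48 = -280*s^3 + s^2*(325*w - 168) + s*(45*w^2 + 195*w) + 27*w^2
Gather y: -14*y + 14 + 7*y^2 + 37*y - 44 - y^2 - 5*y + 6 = 6*y^2 + 18*y - 24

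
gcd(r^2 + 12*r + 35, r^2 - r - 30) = r + 5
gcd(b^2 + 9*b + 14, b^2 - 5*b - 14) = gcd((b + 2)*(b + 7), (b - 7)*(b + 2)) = b + 2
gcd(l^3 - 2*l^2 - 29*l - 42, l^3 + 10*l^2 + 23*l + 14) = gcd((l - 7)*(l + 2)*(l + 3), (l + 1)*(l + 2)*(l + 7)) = l + 2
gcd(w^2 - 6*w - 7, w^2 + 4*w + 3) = w + 1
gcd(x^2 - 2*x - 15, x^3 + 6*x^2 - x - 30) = x + 3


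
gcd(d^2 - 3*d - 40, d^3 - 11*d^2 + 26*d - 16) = d - 8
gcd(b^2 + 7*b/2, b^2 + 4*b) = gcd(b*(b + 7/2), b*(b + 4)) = b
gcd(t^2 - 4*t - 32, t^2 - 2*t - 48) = t - 8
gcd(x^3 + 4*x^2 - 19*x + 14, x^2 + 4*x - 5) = x - 1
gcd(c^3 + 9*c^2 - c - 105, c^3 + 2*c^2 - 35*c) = c + 7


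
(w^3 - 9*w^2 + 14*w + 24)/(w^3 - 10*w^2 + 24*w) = (w + 1)/w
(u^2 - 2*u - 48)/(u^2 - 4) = (u^2 - 2*u - 48)/(u^2 - 4)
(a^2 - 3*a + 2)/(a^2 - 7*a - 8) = (-a^2 + 3*a - 2)/(-a^2 + 7*a + 8)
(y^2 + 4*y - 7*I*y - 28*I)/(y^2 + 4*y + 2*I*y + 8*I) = (y - 7*I)/(y + 2*I)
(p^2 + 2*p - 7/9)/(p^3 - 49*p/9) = (3*p - 1)/(p*(3*p - 7))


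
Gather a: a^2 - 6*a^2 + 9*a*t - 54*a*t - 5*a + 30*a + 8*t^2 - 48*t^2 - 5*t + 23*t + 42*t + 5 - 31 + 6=-5*a^2 + a*(25 - 45*t) - 40*t^2 + 60*t - 20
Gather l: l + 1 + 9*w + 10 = l + 9*w + 11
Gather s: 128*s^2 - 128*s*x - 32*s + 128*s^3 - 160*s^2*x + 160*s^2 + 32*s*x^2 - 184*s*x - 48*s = 128*s^3 + s^2*(288 - 160*x) + s*(32*x^2 - 312*x - 80)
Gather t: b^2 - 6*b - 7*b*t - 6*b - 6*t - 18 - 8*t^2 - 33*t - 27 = b^2 - 12*b - 8*t^2 + t*(-7*b - 39) - 45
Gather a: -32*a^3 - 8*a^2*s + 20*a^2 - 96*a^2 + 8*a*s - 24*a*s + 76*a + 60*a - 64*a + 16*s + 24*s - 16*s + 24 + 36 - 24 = -32*a^3 + a^2*(-8*s - 76) + a*(72 - 16*s) + 24*s + 36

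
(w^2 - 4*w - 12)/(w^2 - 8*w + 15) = (w^2 - 4*w - 12)/(w^2 - 8*w + 15)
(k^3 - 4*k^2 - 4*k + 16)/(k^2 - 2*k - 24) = (-k^3 + 4*k^2 + 4*k - 16)/(-k^2 + 2*k + 24)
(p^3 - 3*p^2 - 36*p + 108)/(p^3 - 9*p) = (p^2 - 36)/(p*(p + 3))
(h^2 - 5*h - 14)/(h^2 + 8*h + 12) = (h - 7)/(h + 6)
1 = 1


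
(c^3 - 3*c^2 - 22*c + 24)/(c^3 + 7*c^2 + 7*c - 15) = (c^2 - 2*c - 24)/(c^2 + 8*c + 15)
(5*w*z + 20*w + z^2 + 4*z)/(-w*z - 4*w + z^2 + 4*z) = (5*w + z)/(-w + z)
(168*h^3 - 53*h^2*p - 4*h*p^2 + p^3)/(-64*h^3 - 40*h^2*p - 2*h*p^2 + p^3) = (-21*h^2 + 4*h*p + p^2)/(8*h^2 + 6*h*p + p^2)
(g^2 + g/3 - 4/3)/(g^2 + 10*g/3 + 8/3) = (g - 1)/(g + 2)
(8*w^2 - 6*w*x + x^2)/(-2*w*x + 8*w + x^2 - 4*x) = (-4*w + x)/(x - 4)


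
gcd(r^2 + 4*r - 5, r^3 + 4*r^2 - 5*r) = r^2 + 4*r - 5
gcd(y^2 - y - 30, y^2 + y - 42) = y - 6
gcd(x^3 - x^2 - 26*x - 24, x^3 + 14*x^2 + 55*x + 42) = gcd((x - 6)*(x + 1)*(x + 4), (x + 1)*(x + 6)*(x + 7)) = x + 1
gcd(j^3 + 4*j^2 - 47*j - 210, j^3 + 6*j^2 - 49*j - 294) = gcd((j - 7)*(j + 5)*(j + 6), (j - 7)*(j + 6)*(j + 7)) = j^2 - j - 42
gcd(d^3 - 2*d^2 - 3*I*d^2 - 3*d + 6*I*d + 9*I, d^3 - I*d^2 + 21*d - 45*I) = d - 3*I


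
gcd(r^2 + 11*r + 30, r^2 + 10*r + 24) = r + 6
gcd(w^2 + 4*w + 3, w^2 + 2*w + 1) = w + 1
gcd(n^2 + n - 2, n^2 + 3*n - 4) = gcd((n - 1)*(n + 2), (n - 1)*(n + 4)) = n - 1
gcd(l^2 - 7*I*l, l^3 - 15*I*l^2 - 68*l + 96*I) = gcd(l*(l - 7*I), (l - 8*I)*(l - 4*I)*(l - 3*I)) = 1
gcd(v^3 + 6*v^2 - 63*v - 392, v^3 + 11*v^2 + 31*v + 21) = v + 7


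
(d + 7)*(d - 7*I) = d^2 + 7*d - 7*I*d - 49*I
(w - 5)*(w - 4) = w^2 - 9*w + 20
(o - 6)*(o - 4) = o^2 - 10*o + 24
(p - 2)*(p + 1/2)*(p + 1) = p^3 - p^2/2 - 5*p/2 - 1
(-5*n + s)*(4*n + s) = -20*n^2 - n*s + s^2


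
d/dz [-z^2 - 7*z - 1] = -2*z - 7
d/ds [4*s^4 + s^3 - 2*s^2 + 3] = s*(16*s^2 + 3*s - 4)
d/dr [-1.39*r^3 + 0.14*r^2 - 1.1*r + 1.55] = -4.17*r^2 + 0.28*r - 1.1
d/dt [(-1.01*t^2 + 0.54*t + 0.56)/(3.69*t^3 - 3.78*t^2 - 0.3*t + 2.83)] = (3.7269*t^4 - 3.9852*t^3 - 3.855*t^2 - 1.483*t + 1.6962)/(13.6161*t^6 - 27.8964*t^5 + 12.0744*t^4 + 23.1534*t^3 - 21.3048*t^2 - 1.698*t + 8.0089)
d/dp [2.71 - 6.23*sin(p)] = -6.23*cos(p)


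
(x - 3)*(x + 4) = x^2 + x - 12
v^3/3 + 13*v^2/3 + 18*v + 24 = (v/3 + 1)*(v + 4)*(v + 6)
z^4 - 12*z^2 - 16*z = z*(z - 4)*(z + 2)^2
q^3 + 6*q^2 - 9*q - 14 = (q - 2)*(q + 1)*(q + 7)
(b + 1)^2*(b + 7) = b^3 + 9*b^2 + 15*b + 7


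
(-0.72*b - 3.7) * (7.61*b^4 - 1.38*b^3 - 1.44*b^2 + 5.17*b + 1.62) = -5.4792*b^5 - 27.1634*b^4 + 6.1428*b^3 + 1.6056*b^2 - 20.2954*b - 5.994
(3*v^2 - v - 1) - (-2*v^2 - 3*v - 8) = 5*v^2 + 2*v + 7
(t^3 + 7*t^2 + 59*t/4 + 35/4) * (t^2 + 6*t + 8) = t^5 + 13*t^4 + 259*t^3/4 + 613*t^2/4 + 341*t/2 + 70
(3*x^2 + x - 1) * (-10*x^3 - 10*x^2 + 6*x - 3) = -30*x^5 - 40*x^4 + 18*x^3 + 7*x^2 - 9*x + 3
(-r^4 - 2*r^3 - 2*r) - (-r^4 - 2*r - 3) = 3 - 2*r^3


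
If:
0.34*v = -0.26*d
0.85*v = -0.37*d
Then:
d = 0.00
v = 0.00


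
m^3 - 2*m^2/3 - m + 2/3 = (m - 1)*(m - 2/3)*(m + 1)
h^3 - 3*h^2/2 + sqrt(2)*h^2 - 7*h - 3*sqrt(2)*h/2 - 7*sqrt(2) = (h - 7/2)*(h + 2)*(h + sqrt(2))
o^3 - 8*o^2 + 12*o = o*(o - 6)*(o - 2)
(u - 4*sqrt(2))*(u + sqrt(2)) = u^2 - 3*sqrt(2)*u - 8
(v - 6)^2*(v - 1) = v^3 - 13*v^2 + 48*v - 36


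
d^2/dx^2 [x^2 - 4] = 2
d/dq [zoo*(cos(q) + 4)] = zoo*sin(q)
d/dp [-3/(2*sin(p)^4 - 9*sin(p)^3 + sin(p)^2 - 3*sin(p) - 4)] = 3*(8*sin(p)^3 - 27*sin(p)^2 + 2*sin(p) - 3)*cos(p)/(2*sin(p)^4 - 9*sin(p)^3 + sin(p)^2 - 3*sin(p) - 4)^2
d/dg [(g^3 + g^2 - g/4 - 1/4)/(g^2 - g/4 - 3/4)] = 2*(8*g^4 - 4*g^3 - 18*g^2 - 8*g + 1)/(16*g^4 - 8*g^3 - 23*g^2 + 6*g + 9)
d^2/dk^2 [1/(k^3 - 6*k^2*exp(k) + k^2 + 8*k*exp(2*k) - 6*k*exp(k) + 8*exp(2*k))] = 2*((k^3 - 6*k^2*exp(k) + k^2 + 8*k*exp(2*k) - 6*k*exp(k) + 8*exp(2*k))*(3*k^2*exp(k) - 16*k*exp(2*k) + 15*k*exp(k) - 3*k - 32*exp(2*k) + 12*exp(k) - 1) + (-6*k^2*exp(k) + 3*k^2 + 16*k*exp(2*k) - 18*k*exp(k) + 2*k + 24*exp(2*k) - 6*exp(k))^2)/(k^3 - 6*k^2*exp(k) + k^2 + 8*k*exp(2*k) - 6*k*exp(k) + 8*exp(2*k))^3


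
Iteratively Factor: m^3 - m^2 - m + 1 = (m - 1)*(m^2 - 1) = (m - 1)*(m + 1)*(m - 1)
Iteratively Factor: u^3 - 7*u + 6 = (u - 2)*(u^2 + 2*u - 3) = (u - 2)*(u - 1)*(u + 3)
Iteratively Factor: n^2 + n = (n + 1)*(n)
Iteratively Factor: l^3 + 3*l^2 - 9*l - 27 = (l + 3)*(l^2 - 9) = (l - 3)*(l + 3)*(l + 3)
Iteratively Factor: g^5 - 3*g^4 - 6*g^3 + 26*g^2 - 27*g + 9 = (g - 3)*(g^4 - 6*g^2 + 8*g - 3) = (g - 3)*(g - 1)*(g^3 + g^2 - 5*g + 3) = (g - 3)*(g - 1)^2*(g^2 + 2*g - 3) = (g - 3)*(g - 1)^3*(g + 3)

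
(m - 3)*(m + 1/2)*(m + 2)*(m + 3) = m^4 + 5*m^3/2 - 8*m^2 - 45*m/2 - 9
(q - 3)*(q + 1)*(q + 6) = q^3 + 4*q^2 - 15*q - 18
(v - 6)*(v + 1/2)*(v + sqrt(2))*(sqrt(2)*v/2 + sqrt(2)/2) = sqrt(2)*v^4/2 - 9*sqrt(2)*v^3/4 + v^3 - 17*sqrt(2)*v^2/4 - 9*v^2/2 - 17*v/2 - 3*sqrt(2)*v/2 - 3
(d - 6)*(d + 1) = d^2 - 5*d - 6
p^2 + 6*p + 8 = (p + 2)*(p + 4)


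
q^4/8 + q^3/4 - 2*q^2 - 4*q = q*(q/4 + 1)*(q/2 + 1)*(q - 4)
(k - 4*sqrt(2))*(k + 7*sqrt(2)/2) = k^2 - sqrt(2)*k/2 - 28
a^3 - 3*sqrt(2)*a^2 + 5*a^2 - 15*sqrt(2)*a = a*(a + 5)*(a - 3*sqrt(2))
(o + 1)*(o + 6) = o^2 + 7*o + 6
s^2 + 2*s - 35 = (s - 5)*(s + 7)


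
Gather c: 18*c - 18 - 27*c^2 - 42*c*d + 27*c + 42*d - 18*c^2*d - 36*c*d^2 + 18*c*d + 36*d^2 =c^2*(-18*d - 27) + c*(-36*d^2 - 24*d + 45) + 36*d^2 + 42*d - 18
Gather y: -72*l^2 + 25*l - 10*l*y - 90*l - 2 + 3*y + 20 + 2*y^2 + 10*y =-72*l^2 - 65*l + 2*y^2 + y*(13 - 10*l) + 18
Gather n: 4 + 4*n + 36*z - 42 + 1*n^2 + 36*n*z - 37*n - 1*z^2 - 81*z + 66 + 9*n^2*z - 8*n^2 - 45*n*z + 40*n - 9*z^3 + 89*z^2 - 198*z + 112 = n^2*(9*z - 7) + n*(7 - 9*z) - 9*z^3 + 88*z^2 - 243*z + 140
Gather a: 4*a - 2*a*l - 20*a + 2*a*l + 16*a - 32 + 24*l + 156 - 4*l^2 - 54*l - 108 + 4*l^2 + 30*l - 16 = 0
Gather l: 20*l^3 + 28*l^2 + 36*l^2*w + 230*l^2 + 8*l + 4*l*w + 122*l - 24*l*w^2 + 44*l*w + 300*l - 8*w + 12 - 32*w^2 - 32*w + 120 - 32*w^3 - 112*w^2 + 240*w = 20*l^3 + l^2*(36*w + 258) + l*(-24*w^2 + 48*w + 430) - 32*w^3 - 144*w^2 + 200*w + 132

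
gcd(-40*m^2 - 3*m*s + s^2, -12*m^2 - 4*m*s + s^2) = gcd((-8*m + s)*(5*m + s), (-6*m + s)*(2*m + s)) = 1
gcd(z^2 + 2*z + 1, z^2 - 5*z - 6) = z + 1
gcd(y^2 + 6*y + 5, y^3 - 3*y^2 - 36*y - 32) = y + 1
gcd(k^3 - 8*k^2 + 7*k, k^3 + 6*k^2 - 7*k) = k^2 - k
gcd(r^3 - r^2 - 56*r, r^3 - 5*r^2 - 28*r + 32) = r - 8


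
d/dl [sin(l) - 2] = cos(l)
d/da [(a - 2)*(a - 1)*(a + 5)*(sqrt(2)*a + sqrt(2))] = sqrt(2)*(4*a^3 + 9*a^2 - 22*a - 3)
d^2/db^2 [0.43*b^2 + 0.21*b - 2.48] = 0.860000000000000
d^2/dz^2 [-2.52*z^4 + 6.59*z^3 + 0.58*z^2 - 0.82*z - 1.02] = -30.24*z^2 + 39.54*z + 1.16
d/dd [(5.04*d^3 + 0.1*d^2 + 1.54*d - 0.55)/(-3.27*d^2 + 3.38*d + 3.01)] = (-16.4808*d^4 + 34.0704*d^3 + 50.885*d^2 - 2.995*d + 6.4944)/(10.6929*d^4 - 22.1052*d^3 - 8.261*d^2 + 20.3476*d + 9.0601)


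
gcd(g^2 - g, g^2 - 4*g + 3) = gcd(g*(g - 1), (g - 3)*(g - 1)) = g - 1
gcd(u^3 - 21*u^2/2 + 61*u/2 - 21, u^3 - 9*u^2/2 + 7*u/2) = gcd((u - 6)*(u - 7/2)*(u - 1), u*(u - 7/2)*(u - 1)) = u^2 - 9*u/2 + 7/2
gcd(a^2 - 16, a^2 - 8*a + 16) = a - 4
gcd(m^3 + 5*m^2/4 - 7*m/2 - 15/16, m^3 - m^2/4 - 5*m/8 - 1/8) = m + 1/4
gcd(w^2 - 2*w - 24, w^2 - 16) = w + 4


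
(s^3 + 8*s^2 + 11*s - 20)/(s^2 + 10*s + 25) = (s^2 + 3*s - 4)/(s + 5)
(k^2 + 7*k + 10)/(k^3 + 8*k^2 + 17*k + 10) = 1/(k + 1)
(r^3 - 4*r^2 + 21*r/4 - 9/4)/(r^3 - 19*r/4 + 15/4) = (2*r - 3)/(2*r + 5)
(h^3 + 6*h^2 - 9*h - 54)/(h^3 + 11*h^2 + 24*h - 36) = (h^2 - 9)/(h^2 + 5*h - 6)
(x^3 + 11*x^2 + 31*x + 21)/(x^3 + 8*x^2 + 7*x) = (x + 3)/x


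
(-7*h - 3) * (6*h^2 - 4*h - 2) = -42*h^3 + 10*h^2 + 26*h + 6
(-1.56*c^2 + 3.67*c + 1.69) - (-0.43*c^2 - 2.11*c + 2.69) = -1.13*c^2 + 5.78*c - 1.0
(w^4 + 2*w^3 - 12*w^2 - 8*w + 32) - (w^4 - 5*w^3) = 7*w^3 - 12*w^2 - 8*w + 32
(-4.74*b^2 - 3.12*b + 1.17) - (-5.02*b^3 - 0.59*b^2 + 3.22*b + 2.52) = 5.02*b^3 - 4.15*b^2 - 6.34*b - 1.35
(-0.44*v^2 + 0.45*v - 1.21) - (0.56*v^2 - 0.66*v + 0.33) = -1.0*v^2 + 1.11*v - 1.54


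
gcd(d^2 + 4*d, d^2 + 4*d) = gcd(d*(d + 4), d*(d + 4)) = d^2 + 4*d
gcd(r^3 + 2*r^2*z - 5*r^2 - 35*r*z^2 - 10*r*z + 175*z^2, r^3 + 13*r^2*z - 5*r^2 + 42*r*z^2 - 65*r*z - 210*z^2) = r^2 + 7*r*z - 5*r - 35*z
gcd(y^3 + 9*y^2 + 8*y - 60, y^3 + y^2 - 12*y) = 1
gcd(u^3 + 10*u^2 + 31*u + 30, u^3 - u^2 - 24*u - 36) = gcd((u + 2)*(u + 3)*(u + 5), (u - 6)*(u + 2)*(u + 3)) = u^2 + 5*u + 6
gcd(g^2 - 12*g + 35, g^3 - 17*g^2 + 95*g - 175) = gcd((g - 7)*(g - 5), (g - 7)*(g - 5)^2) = g^2 - 12*g + 35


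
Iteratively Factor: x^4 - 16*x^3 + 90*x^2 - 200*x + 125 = (x - 5)*(x^3 - 11*x^2 + 35*x - 25) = (x - 5)^2*(x^2 - 6*x + 5) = (x - 5)^2*(x - 1)*(x - 5)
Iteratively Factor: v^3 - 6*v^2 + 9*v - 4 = (v - 4)*(v^2 - 2*v + 1) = (v - 4)*(v - 1)*(v - 1)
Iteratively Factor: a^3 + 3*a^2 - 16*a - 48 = (a - 4)*(a^2 + 7*a + 12) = (a - 4)*(a + 3)*(a + 4)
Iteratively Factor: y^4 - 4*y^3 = (y - 4)*(y^3) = y*(y - 4)*(y^2) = y^2*(y - 4)*(y)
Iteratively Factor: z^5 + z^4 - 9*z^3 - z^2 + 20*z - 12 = (z - 2)*(z^4 + 3*z^3 - 3*z^2 - 7*z + 6) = (z - 2)*(z + 3)*(z^3 - 3*z + 2) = (z - 2)*(z - 1)*(z + 3)*(z^2 + z - 2) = (z - 2)*(z - 1)^2*(z + 3)*(z + 2)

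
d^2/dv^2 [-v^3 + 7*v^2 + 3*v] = 14 - 6*v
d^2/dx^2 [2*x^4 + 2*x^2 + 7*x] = 24*x^2 + 4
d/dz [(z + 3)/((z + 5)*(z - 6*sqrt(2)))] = (-(z + 3)*(z + 5) - (z + 3)*(z - 6*sqrt(2)) + (z + 5)*(z - 6*sqrt(2)))/((z + 5)^2*(z - 6*sqrt(2))^2)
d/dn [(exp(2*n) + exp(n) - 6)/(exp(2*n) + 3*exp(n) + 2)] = 2*(exp(2*n) + 8*exp(n) + 10)*exp(n)/(exp(4*n) + 6*exp(3*n) + 13*exp(2*n) + 12*exp(n) + 4)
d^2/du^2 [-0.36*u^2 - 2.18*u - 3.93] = -0.720000000000000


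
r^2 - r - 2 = (r - 2)*(r + 1)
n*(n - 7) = n^2 - 7*n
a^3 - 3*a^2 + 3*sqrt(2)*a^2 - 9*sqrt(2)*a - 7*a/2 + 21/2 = (a - 3)*(a - sqrt(2)/2)*(a + 7*sqrt(2)/2)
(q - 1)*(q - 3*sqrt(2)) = q^2 - 3*sqrt(2)*q - q + 3*sqrt(2)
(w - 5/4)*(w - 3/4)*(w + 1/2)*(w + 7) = w^4 + 11*w^3/2 - 169*w^2/16 + w/32 + 105/32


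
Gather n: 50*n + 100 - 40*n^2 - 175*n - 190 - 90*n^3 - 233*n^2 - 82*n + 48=-90*n^3 - 273*n^2 - 207*n - 42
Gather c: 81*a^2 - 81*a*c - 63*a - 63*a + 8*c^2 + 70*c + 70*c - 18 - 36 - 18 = 81*a^2 - 126*a + 8*c^2 + c*(140 - 81*a) - 72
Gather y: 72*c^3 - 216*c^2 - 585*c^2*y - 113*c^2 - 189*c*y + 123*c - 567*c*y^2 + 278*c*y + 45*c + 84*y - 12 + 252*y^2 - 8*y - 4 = 72*c^3 - 329*c^2 + 168*c + y^2*(252 - 567*c) + y*(-585*c^2 + 89*c + 76) - 16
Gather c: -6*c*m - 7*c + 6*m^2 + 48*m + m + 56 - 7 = c*(-6*m - 7) + 6*m^2 + 49*m + 49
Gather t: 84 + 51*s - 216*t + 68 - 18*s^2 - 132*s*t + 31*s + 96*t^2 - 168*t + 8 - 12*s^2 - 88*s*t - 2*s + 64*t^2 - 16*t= -30*s^2 + 80*s + 160*t^2 + t*(-220*s - 400) + 160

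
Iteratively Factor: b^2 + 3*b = (b + 3)*(b)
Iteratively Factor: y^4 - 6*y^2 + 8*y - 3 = (y - 1)*(y^3 + y^2 - 5*y + 3) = (y - 1)*(y + 3)*(y^2 - 2*y + 1) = (y - 1)^2*(y + 3)*(y - 1)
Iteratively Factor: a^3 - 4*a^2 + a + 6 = (a + 1)*(a^2 - 5*a + 6) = (a - 2)*(a + 1)*(a - 3)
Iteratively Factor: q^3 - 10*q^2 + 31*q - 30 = (q - 5)*(q^2 - 5*q + 6) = (q - 5)*(q - 2)*(q - 3)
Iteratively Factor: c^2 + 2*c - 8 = (c + 4)*(c - 2)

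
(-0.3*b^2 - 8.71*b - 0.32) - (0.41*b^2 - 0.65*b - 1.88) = -0.71*b^2 - 8.06*b + 1.56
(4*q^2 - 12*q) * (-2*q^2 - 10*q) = -8*q^4 - 16*q^3 + 120*q^2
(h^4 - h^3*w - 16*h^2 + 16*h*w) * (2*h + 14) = 2*h^5 - 2*h^4*w + 14*h^4 - 14*h^3*w - 32*h^3 + 32*h^2*w - 224*h^2 + 224*h*w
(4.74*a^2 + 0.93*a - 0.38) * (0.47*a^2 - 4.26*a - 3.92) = 2.2278*a^4 - 19.7553*a^3 - 22.7212*a^2 - 2.0268*a + 1.4896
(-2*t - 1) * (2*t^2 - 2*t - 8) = -4*t^3 + 2*t^2 + 18*t + 8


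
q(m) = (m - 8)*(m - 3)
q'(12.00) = 13.00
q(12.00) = 36.00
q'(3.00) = -5.00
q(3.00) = 0.00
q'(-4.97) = -20.94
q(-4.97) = 103.37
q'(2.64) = -5.72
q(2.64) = 1.93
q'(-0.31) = -11.62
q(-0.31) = 27.51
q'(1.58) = -7.84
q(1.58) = 9.12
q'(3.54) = -3.92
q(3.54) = -2.41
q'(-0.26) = -11.52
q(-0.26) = 26.93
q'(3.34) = -4.32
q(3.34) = -1.58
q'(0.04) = -10.92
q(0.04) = 23.56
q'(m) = 2*m - 11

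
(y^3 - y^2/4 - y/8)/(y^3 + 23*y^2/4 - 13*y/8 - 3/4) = y/(y + 6)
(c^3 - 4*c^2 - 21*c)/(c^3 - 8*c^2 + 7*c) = (c + 3)/(c - 1)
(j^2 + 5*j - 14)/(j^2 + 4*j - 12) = (j + 7)/(j + 6)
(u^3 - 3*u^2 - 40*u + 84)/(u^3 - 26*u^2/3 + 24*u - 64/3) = 3*(u^2 - u - 42)/(3*u^2 - 20*u + 32)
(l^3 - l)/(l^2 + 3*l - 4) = l*(l + 1)/(l + 4)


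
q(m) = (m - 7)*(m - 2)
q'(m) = 2*m - 9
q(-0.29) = 16.69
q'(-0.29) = -9.58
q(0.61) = 8.88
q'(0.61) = -7.78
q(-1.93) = 35.09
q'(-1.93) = -12.86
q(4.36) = -6.23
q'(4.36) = -0.28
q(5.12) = -5.87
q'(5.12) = 1.24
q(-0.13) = 15.19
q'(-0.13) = -9.26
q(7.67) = 3.80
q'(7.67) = 6.34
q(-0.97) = 23.67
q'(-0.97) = -10.94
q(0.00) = 14.00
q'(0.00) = -9.00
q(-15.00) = 374.00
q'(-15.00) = -39.00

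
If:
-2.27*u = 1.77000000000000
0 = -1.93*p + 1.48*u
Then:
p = -0.60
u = -0.78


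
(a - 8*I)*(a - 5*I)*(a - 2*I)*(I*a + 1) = I*a^4 + 16*a^3 - 81*I*a^2 - 146*a + 80*I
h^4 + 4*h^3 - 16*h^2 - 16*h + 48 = (h - 2)^2*(h + 2)*(h + 6)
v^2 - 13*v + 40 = (v - 8)*(v - 5)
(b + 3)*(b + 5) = b^2 + 8*b + 15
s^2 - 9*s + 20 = (s - 5)*(s - 4)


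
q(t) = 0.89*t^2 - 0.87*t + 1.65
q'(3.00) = 4.47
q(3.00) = 7.05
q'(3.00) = 4.47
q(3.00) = 7.05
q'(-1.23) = -3.06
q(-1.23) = 4.07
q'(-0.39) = -1.56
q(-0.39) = 2.12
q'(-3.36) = -6.85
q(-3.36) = 14.62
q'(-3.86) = -7.74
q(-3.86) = 18.27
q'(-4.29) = -8.51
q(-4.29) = 21.76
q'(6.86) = 11.34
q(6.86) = 37.56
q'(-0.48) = -1.72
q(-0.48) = 2.27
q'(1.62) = 2.01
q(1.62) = 2.58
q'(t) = 1.78*t - 0.87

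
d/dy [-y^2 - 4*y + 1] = -2*y - 4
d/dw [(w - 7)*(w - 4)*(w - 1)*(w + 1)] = 4*w^3 - 33*w^2 + 54*w + 11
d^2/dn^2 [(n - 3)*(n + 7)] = 2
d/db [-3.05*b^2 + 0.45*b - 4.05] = 0.45 - 6.1*b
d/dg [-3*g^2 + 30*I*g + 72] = -6*g + 30*I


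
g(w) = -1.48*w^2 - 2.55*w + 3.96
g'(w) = -2.96*w - 2.55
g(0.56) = 2.07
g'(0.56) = -4.21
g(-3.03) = -1.90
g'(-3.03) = 6.42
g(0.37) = 2.81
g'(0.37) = -3.65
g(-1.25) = 4.84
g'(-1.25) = 1.15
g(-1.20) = 4.89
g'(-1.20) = 1.00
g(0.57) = 2.03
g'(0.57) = -4.24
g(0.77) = 1.12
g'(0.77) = -4.83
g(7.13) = -89.46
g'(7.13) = -23.65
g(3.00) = -17.01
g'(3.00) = -11.43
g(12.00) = -239.76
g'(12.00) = -38.07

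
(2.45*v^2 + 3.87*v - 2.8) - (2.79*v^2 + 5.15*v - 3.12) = -0.34*v^2 - 1.28*v + 0.32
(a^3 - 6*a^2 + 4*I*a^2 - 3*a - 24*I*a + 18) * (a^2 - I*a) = a^5 - 6*a^4 + 3*I*a^4 + a^3 - 18*I*a^3 - 6*a^2 + 3*I*a^2 - 18*I*a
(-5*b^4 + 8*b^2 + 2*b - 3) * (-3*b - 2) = 15*b^5 + 10*b^4 - 24*b^3 - 22*b^2 + 5*b + 6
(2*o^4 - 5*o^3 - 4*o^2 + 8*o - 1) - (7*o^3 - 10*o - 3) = 2*o^4 - 12*o^3 - 4*o^2 + 18*o + 2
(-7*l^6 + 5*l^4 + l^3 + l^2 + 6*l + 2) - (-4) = -7*l^6 + 5*l^4 + l^3 + l^2 + 6*l + 6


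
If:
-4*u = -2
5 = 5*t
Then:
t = 1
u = 1/2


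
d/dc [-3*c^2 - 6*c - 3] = -6*c - 6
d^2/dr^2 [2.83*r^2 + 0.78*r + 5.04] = 5.66000000000000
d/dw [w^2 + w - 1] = 2*w + 1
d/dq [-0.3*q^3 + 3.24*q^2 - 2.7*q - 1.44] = -0.9*q^2 + 6.48*q - 2.7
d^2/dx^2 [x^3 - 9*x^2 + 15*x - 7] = 6*x - 18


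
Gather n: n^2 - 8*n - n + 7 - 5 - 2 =n^2 - 9*n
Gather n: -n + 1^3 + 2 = 3 - n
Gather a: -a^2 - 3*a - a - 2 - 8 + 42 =-a^2 - 4*a + 32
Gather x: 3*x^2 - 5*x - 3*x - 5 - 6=3*x^2 - 8*x - 11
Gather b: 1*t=t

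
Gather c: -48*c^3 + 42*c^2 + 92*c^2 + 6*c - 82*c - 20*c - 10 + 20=-48*c^3 + 134*c^2 - 96*c + 10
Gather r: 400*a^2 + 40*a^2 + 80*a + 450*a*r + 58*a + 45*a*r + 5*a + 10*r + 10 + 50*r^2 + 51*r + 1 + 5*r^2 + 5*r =440*a^2 + 143*a + 55*r^2 + r*(495*a + 66) + 11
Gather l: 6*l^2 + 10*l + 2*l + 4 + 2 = 6*l^2 + 12*l + 6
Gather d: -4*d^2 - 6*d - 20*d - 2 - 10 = -4*d^2 - 26*d - 12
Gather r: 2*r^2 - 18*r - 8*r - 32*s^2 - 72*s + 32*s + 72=2*r^2 - 26*r - 32*s^2 - 40*s + 72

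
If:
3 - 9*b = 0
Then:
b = 1/3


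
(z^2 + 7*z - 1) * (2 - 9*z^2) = -9*z^4 - 63*z^3 + 11*z^2 + 14*z - 2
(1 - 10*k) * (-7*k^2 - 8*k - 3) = 70*k^3 + 73*k^2 + 22*k - 3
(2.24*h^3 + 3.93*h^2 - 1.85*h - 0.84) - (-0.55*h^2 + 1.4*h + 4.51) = 2.24*h^3 + 4.48*h^2 - 3.25*h - 5.35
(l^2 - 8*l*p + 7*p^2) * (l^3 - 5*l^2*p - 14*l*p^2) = l^5 - 13*l^4*p + 33*l^3*p^2 + 77*l^2*p^3 - 98*l*p^4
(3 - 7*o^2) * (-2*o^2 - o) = 14*o^4 + 7*o^3 - 6*o^2 - 3*o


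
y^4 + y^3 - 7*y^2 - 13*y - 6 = (y - 3)*(y + 1)^2*(y + 2)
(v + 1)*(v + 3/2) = v^2 + 5*v/2 + 3/2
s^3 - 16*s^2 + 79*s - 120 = (s - 8)*(s - 5)*(s - 3)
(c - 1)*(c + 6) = c^2 + 5*c - 6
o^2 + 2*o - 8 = (o - 2)*(o + 4)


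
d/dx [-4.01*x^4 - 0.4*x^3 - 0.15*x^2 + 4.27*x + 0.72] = -16.04*x^3 - 1.2*x^2 - 0.3*x + 4.27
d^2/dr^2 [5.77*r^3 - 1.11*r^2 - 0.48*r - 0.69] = 34.62*r - 2.22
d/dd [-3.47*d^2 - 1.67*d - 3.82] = -6.94*d - 1.67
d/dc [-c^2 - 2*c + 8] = -2*c - 2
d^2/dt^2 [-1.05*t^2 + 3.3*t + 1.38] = -2.10000000000000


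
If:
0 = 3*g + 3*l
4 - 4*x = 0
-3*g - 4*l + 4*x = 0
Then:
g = -4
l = 4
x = 1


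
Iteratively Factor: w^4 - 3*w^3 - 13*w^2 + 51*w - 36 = (w - 3)*(w^3 - 13*w + 12) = (w - 3)^2*(w^2 + 3*w - 4) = (w - 3)^2*(w - 1)*(w + 4)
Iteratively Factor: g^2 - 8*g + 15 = (g - 3)*(g - 5)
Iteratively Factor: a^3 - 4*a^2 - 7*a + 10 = (a - 1)*(a^2 - 3*a - 10) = (a - 5)*(a - 1)*(a + 2)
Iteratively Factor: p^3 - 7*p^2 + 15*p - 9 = (p - 1)*(p^2 - 6*p + 9) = (p - 3)*(p - 1)*(p - 3)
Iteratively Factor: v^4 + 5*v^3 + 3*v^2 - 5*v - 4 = (v + 1)*(v^3 + 4*v^2 - v - 4) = (v - 1)*(v + 1)*(v^2 + 5*v + 4) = (v - 1)*(v + 1)^2*(v + 4)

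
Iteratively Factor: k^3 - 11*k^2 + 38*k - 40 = (k - 2)*(k^2 - 9*k + 20) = (k - 4)*(k - 2)*(k - 5)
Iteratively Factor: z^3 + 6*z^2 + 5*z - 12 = (z + 4)*(z^2 + 2*z - 3) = (z + 3)*(z + 4)*(z - 1)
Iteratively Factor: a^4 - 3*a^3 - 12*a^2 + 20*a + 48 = (a - 4)*(a^3 + a^2 - 8*a - 12) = (a - 4)*(a - 3)*(a^2 + 4*a + 4) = (a - 4)*(a - 3)*(a + 2)*(a + 2)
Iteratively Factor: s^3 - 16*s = (s + 4)*(s^2 - 4*s) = s*(s + 4)*(s - 4)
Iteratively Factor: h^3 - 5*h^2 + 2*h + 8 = (h - 2)*(h^2 - 3*h - 4) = (h - 2)*(h + 1)*(h - 4)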